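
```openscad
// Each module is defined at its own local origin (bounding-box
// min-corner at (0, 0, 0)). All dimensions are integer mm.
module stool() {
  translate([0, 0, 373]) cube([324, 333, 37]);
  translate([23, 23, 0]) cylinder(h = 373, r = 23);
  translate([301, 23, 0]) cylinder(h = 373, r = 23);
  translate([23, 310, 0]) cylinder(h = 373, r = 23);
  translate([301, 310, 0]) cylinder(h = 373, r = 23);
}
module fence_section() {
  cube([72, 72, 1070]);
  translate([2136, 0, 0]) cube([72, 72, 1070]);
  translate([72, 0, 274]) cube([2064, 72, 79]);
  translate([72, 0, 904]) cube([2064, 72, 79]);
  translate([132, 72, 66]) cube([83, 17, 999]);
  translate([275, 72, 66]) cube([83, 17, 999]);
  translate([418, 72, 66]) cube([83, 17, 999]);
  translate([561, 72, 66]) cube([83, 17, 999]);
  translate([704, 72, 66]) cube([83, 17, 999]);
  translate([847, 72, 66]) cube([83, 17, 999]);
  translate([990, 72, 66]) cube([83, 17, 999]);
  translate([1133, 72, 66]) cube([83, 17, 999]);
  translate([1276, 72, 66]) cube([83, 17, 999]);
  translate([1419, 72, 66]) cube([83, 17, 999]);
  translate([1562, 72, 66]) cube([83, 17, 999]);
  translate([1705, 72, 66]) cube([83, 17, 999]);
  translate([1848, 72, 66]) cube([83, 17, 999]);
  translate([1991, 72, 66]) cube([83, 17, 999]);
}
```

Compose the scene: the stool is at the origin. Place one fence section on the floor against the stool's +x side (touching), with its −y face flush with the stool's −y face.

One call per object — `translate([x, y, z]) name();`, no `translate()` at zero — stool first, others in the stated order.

stool();
translate([324, 0, 0]) fence_section();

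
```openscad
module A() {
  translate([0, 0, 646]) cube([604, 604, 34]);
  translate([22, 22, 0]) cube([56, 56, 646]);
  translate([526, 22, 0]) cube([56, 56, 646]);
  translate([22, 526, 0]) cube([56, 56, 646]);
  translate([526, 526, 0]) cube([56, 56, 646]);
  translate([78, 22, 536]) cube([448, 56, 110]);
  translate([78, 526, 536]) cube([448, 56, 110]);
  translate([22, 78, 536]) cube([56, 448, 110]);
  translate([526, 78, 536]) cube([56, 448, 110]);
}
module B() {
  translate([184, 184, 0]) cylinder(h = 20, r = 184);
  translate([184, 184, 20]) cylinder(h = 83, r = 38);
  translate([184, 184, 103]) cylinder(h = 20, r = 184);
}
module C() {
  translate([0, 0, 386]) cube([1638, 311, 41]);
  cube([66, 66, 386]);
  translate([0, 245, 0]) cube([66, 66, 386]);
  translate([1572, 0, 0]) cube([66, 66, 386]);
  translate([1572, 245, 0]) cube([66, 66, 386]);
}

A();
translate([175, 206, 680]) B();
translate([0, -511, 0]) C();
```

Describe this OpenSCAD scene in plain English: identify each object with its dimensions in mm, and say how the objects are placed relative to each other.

A is a table: top 604 mm (x) × 604 mm (y), 34 mm thick, upper face at z = 680 mm, on four 56×56 mm square legs, each inset 22 mm from the nearest pair of top edges, running from z = 0 to the bottom of the top. Four apron rails, 56 mm thick and 110 mm tall, run between adjacent legs with their top edges flush with the underside of the top and their outer faces flush with the legs' outer faces.

B is a spool: two coaxial disc flanges of radius 184 mm and thickness 20 mm, joined by a core cylinder of radius 38 mm and height 83 mm. The lower flange rests on z = 0 and the three cylinders share a vertical axis.

C is a long wooden bench with a 1638 mm (x) × 311 mm (y) seat, 41 mm thick, its top surface 427 mm above the floor. Four 66 mm square legs at the seat corners, flush with the edges, run from z = 0 to the seat underside.

The spool is on top of the table. The bench is on the floor beside the table on its −y side.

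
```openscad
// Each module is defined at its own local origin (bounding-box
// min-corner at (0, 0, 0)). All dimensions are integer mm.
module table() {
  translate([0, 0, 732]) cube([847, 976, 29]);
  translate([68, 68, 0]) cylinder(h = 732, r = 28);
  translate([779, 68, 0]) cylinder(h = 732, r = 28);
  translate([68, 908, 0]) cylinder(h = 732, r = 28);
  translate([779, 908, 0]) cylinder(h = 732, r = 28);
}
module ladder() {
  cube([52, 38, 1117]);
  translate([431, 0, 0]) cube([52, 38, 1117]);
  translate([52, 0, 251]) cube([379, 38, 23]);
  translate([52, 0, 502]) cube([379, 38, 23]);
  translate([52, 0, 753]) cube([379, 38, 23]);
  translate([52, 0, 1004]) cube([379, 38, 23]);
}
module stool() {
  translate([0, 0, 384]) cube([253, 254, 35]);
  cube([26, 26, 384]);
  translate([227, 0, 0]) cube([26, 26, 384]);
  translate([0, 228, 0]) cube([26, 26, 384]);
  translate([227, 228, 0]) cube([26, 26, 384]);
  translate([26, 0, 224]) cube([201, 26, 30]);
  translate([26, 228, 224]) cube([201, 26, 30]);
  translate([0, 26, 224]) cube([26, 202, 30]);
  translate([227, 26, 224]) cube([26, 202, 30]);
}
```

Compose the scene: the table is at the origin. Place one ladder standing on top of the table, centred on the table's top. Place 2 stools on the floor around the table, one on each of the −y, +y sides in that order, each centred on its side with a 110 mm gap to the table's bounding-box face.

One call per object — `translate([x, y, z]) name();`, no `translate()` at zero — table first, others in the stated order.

table();
translate([182, 469, 761]) ladder();
translate([297, -364, 0]) stool();
translate([297, 1086, 0]) stool();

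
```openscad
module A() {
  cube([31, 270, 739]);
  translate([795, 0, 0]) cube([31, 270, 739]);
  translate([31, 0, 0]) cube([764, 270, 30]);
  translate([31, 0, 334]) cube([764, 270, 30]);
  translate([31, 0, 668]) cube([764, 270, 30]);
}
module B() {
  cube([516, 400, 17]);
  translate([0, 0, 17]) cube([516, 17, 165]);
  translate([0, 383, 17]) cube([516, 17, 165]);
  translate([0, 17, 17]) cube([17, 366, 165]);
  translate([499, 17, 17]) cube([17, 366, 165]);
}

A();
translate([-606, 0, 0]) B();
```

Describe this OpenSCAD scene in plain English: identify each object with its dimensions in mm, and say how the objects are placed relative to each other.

A is an open bookshelf. Two side panels, each 31 mm thick, 270 mm deep and 739 mm tall, stand 826 mm apart (outside-to-outside). Between them sit 3 shelves, each 30 mm thick and 270 mm deep, spanning the full gap between the sides. The bottom shelf rests on the floor (its underside at z = 0) and the clear gap between one shelf's top and the next shelf's underside is 304 mm.

B is an open-topped rectangular box: outside dimensions 516×400×182 mm, with a uniform wall and base thickness of 17 mm. The base is a full 516×400 slab on the floor; four walls sit on top of the base. The front and back walls (the −y and +y sides) span the full width; the two side walls fit between them.

The open box is on the floor beside the bookshelf on its −x side.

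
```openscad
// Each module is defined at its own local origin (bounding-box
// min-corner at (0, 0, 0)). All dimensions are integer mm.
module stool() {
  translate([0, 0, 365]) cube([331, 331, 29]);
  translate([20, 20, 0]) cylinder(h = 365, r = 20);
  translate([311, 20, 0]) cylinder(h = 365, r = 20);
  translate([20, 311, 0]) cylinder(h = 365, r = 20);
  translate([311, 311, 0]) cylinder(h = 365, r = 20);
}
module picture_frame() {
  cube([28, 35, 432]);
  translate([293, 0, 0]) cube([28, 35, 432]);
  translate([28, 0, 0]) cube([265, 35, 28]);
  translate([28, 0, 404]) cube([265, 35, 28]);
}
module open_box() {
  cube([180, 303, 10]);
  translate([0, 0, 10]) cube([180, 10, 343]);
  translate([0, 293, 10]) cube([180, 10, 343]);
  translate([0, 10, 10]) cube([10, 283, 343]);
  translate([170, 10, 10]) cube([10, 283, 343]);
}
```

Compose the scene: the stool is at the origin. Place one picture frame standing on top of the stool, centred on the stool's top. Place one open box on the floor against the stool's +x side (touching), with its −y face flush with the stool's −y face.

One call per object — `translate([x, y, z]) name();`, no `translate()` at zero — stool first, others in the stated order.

stool();
translate([5, 148, 394]) picture_frame();
translate([331, 0, 0]) open_box();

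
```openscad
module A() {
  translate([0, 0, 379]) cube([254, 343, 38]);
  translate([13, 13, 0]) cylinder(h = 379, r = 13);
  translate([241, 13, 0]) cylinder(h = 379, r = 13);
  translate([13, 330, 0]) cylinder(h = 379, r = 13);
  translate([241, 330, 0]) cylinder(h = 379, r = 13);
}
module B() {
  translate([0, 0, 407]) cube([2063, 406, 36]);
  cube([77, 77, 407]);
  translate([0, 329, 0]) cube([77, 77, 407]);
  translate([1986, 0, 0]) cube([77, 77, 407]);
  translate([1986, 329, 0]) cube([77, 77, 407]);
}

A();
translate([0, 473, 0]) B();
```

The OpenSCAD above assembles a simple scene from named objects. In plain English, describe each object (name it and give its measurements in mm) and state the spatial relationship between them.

A is a four-legged stool. The seat is 254×343 mm, 38 mm thick, top at z = 417 mm. It stands on four round legs, each 26 mm in diameter, from z = 0 to the seat underside, each leg's axis is inset half a diameter from the nearest pair of seat edges (so the leg's bounding box is flush with the corner).

B is a bench: a 2063×406 mm seat slab, 36 mm thick, top at z = 443 mm, on four 77×77 mm square legs flush with the seat corners and standing on z = 0.

The bench is on the floor beside the stool on its +y side.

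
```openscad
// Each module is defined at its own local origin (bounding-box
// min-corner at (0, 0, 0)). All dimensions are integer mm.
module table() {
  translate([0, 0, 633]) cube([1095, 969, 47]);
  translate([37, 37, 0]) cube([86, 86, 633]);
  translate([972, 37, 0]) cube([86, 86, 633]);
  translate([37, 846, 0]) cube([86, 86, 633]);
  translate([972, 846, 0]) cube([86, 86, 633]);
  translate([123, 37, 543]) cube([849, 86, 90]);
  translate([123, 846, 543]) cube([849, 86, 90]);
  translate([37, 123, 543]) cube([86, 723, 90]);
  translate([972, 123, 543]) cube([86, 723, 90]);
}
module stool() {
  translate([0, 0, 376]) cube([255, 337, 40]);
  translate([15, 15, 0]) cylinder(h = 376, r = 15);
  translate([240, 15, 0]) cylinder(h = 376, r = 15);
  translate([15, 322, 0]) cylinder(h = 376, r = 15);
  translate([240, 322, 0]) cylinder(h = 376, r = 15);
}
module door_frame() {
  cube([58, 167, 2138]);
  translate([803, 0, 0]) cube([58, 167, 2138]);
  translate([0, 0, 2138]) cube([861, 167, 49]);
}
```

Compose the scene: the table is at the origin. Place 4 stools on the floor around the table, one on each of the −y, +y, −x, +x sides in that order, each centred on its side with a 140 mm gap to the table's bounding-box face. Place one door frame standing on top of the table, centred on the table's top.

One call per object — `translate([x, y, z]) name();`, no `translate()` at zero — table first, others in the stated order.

table();
translate([420, -477, 0]) stool();
translate([420, 1109, 0]) stool();
translate([-395, 316, 0]) stool();
translate([1235, 316, 0]) stool();
translate([117, 401, 680]) door_frame();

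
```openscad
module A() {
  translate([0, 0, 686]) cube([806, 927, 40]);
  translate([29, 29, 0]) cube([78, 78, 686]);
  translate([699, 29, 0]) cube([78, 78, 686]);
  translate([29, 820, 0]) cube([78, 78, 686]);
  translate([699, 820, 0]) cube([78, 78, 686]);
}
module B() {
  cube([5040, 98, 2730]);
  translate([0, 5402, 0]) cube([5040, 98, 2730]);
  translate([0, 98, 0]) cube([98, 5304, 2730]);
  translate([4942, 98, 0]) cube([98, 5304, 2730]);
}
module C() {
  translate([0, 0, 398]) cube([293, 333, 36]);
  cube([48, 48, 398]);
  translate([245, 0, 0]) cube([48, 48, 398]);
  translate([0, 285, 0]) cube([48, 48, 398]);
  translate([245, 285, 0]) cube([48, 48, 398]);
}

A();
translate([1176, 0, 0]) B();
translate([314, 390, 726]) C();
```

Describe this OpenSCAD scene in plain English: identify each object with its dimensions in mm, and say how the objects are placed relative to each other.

A is a table: top 806 mm (x) × 927 mm (y), 40 mm thick, upper face at z = 726 mm, on four 78×78 mm square legs, each inset 29 mm from the nearest pair of top edges, running from z = 0 to the bottom of the top.

B is a box-shaped house frame (walls only): outside footprint 5040×5500 mm, wall height 2730 mm, wall thickness 98 mm. The two y-facing walls run the full x-width; the two x-facing walls fit between the inner faces of the y-facing walls.

C is a four-legged stool. The seat is a 293×333×36 mm slab whose top surface is at z = 434 mm; four square legs, each 48×48 mm in cross-section, run from the floor (z = 0) to the underside of the seat, each flush with a corner of the seat.

The house frame is on the floor beside the table on its +x side. The stool is on top of the table.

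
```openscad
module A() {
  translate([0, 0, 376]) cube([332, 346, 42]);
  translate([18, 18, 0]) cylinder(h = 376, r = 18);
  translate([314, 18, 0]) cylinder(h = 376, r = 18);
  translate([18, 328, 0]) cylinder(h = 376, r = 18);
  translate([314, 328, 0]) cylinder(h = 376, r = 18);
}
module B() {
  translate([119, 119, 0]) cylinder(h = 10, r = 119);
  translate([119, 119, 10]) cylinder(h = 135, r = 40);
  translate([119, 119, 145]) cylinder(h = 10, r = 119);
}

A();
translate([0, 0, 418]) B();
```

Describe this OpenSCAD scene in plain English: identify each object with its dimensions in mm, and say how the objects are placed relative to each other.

A is a four-legged stool. The seat is 332×346 mm, 42 mm thick, top at z = 418 mm. It stands on four round legs, each 36 mm in diameter, from z = 0 to the seat underside, each leg's axis is inset half a diameter from the nearest pair of seat edges (so the leg's bounding box is flush with the corner).

B is a spool: two coaxial disc flanges of radius 119 mm and thickness 10 mm, joined by a core cylinder of radius 40 mm and height 135 mm. The lower flange rests on z = 0 and the three cylinders share a vertical axis.

The spool is on top of the stool.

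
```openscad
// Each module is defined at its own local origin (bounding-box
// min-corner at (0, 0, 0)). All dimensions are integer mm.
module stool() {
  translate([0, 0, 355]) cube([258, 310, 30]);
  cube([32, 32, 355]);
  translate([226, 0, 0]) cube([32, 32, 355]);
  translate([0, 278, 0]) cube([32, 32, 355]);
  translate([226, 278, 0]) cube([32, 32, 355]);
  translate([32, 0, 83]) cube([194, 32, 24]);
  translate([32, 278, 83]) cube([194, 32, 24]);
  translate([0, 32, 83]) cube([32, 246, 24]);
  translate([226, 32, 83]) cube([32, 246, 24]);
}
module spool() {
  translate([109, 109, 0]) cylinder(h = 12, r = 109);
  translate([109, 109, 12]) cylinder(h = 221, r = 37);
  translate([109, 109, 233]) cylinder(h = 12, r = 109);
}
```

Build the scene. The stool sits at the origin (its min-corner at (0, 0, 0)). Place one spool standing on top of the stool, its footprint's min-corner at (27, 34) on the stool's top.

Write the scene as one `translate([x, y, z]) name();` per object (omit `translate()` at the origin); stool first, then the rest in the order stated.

stool();
translate([27, 34, 385]) spool();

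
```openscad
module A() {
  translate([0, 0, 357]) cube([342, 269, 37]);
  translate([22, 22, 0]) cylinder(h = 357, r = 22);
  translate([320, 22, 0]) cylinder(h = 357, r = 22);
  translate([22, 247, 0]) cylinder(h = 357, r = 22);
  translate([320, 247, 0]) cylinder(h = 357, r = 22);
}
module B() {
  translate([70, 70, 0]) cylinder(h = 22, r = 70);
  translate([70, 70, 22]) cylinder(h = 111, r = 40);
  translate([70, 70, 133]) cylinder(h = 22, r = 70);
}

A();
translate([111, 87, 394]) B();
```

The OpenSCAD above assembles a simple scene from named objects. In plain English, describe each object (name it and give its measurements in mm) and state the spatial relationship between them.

A is a simple wooden stool: a rectangular seat 342 mm (x) by 269 mm (y), 37 mm thick, top face at z = 394 mm, on four round legs, each 44 mm in diameter. The legs rest on z = 0, each leg's axis is inset half a diameter from the nearest pair of seat edges (so the leg's bounding box is flush with the corner).

B is a spool: two coaxial disc flanges of radius 70 mm and thickness 22 mm, joined by a core cylinder of radius 40 mm and height 111 mm. The lower flange rests on z = 0 and the three cylinders share a vertical axis.

The spool is on top of the stool.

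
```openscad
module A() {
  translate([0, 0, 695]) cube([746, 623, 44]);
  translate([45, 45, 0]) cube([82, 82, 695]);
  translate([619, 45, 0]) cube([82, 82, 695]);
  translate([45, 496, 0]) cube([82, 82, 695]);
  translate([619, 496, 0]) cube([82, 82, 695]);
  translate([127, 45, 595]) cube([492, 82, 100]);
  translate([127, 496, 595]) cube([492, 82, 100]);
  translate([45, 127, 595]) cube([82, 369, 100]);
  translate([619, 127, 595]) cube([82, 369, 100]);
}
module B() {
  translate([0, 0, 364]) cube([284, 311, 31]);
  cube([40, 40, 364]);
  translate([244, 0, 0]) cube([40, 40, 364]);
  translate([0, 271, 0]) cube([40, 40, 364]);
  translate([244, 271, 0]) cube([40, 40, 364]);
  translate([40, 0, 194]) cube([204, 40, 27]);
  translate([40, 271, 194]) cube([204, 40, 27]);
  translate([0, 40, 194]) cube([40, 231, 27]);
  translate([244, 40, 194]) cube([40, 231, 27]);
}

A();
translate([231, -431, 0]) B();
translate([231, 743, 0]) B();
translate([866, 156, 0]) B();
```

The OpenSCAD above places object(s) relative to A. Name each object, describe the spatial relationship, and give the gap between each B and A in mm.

Each stool's nearest face is 120 mm from the table's bounding box.

A is a table. B is a stool. Three stools sit around the table at the −y, +y, +x sides. The gap between each stool and the table is 120 mm.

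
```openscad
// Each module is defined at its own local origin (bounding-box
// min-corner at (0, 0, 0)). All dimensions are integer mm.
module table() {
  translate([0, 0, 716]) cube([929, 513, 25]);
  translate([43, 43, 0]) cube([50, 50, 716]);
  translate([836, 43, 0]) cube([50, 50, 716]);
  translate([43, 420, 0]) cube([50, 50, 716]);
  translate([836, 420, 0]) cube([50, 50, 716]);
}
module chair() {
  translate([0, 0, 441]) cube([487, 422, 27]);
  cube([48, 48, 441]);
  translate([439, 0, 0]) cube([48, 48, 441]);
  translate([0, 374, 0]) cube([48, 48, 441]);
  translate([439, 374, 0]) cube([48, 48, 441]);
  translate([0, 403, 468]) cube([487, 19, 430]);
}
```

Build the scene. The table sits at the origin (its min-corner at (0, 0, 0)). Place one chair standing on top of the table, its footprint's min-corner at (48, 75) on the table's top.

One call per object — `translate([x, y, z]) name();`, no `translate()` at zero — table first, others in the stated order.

table();
translate([48, 75, 741]) chair();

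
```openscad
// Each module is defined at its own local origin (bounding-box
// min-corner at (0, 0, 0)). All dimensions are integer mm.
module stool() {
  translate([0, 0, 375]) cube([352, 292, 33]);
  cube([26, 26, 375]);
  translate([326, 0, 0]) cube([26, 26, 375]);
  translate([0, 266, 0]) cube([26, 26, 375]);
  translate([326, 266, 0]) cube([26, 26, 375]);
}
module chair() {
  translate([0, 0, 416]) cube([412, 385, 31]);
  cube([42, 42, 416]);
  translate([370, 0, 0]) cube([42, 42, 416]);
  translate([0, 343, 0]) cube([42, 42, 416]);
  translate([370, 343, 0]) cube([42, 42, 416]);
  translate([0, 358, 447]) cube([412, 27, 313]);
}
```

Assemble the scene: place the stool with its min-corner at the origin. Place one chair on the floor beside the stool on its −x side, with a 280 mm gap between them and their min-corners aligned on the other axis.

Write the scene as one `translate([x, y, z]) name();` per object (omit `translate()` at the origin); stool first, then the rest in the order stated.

stool();
translate([-692, 0, 0]) chair();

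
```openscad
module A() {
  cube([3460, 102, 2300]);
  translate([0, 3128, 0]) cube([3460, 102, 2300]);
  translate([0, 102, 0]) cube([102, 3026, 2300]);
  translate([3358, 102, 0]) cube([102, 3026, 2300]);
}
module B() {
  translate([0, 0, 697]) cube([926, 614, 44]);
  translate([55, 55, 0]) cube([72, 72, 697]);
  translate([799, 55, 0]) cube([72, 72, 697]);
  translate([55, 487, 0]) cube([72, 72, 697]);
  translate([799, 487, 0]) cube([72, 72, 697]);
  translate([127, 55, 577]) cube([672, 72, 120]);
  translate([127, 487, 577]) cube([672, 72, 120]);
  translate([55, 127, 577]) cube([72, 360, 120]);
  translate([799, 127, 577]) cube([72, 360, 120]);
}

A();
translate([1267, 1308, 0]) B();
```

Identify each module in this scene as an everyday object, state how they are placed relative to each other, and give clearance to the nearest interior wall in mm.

Clearances: x = 1165, y = 1206; minimum 1165 mm.

A is a house frame. B is a table. The table sits inside the house frame, centred. The clearance to the nearest interior wall is 1165 mm.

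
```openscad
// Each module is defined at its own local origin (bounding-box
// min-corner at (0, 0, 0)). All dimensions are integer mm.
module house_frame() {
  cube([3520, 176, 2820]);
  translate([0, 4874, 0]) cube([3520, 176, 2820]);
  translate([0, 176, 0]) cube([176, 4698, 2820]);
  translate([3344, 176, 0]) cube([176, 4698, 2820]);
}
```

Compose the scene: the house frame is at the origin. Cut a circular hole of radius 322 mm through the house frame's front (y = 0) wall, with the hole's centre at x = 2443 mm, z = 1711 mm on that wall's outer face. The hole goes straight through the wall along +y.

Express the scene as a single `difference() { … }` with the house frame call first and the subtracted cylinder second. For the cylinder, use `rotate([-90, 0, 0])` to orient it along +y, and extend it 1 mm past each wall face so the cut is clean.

difference() {
  house_frame();
  translate([2443, -1, 1711]) rotate([-90, 0, 0]) cylinder(h = 178, r = 322);
}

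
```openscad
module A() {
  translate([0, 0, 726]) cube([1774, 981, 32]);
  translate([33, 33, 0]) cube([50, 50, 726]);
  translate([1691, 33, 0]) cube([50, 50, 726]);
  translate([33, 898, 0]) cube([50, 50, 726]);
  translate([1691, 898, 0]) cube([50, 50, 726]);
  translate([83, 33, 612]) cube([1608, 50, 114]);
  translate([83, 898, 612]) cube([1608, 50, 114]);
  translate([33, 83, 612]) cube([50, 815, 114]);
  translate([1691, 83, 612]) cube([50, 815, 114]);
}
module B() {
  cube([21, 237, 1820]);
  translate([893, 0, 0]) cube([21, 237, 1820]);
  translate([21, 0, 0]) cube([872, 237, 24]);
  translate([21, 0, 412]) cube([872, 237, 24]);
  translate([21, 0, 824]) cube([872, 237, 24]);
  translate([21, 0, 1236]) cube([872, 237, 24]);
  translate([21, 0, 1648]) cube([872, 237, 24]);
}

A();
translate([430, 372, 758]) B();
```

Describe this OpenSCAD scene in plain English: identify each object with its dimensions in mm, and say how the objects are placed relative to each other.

A is a table: top 1774 mm (x) × 981 mm (y), 32 mm thick, upper face at z = 758 mm, on four 50×50 mm square legs, each inset 33 mm from the nearest pair of top edges, running from z = 0 to the bottom of the top. Four apron rails, 50 mm thick and 114 mm tall, run between adjacent legs with their top edges flush with the underside of the top and their outer faces flush with the legs' outer faces.

B is a bookshelf 914 mm wide overall, 237 mm deep and 1820 mm tall. The two sides are 21 mm thick vertical panels. 5 horizontal shelves of 24 mm thickness span between the inner faces of the sides; the lowest shelf sits on the floor and shelves are stacked with a clear vertical gap of 388 mm between each pair.

The bookshelf is on top of the table, centred.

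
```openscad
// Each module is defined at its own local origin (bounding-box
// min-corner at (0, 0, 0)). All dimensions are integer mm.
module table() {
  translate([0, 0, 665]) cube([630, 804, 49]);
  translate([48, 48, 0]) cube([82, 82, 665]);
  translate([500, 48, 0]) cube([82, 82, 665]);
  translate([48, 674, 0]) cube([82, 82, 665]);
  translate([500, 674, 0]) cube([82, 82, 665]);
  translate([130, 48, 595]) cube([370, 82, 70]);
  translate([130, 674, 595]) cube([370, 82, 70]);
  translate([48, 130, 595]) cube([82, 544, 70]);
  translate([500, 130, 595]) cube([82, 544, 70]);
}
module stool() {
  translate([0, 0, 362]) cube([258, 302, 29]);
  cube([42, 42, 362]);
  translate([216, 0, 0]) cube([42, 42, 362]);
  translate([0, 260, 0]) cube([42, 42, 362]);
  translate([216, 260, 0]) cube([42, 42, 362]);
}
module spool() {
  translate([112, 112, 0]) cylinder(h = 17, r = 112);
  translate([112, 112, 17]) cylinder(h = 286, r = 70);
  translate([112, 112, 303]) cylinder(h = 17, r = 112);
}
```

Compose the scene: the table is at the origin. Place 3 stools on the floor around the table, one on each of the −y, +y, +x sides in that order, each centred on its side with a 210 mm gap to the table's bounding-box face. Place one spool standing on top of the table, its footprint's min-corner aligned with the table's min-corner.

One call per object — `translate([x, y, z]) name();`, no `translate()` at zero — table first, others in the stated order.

table();
translate([186, -512, 0]) stool();
translate([186, 1014, 0]) stool();
translate([840, 251, 0]) stool();
translate([0, 0, 714]) spool();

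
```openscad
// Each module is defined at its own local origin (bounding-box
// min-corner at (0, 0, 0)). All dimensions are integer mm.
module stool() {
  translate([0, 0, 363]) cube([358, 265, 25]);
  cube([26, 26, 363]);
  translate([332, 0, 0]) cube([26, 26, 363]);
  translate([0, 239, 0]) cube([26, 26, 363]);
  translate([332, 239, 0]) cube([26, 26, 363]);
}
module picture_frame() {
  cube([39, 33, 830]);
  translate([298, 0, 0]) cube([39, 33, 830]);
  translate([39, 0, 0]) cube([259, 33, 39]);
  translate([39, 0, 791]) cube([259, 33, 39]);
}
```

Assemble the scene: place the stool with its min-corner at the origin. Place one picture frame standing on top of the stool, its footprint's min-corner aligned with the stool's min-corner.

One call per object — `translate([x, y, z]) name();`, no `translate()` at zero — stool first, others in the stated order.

stool();
translate([0, 0, 388]) picture_frame();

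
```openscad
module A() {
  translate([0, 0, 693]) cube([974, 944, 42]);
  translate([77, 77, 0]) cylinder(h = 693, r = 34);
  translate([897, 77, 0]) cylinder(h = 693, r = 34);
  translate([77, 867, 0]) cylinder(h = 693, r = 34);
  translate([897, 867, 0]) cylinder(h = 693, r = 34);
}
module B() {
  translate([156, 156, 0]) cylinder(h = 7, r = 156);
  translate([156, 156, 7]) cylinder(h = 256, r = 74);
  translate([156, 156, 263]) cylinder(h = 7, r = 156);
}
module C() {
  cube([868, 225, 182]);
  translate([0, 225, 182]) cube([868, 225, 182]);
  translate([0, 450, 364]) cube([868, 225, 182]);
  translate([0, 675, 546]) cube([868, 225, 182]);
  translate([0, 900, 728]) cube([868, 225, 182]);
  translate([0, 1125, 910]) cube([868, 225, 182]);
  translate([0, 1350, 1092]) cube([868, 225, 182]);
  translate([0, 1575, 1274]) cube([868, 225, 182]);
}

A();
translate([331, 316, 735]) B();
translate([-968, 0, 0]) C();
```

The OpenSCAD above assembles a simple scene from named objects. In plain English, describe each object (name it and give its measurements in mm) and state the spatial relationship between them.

A is a table: top 974 mm (x) × 944 mm (y), 42 mm thick, upper face at z = 735 mm, on four round legs of 68 mm diameter, each leg's bounding box inset 43 mm from the nearest pair of top edges, running from z = 0 to the bottom of the top.

B is a spool: two coaxial disc flanges of radius 156 mm and thickness 7 mm, joined by a core cylinder of radius 74 mm and height 256 mm. The lower flange rests on z = 0 and the three cylinders share a vertical axis.

C is a straight staircase of 8 solid steps. Each step is 868 mm wide (x), 225 mm deep (y, the going) and 182 mm tall (the rise). The first step rests on the floor; each subsequent step sits one going further in +y and one rise higher in +z, directly behind and above the previous step with no overlap.

The spool is on top of the table, centred. The staircase is on the floor beside the table on its −x side.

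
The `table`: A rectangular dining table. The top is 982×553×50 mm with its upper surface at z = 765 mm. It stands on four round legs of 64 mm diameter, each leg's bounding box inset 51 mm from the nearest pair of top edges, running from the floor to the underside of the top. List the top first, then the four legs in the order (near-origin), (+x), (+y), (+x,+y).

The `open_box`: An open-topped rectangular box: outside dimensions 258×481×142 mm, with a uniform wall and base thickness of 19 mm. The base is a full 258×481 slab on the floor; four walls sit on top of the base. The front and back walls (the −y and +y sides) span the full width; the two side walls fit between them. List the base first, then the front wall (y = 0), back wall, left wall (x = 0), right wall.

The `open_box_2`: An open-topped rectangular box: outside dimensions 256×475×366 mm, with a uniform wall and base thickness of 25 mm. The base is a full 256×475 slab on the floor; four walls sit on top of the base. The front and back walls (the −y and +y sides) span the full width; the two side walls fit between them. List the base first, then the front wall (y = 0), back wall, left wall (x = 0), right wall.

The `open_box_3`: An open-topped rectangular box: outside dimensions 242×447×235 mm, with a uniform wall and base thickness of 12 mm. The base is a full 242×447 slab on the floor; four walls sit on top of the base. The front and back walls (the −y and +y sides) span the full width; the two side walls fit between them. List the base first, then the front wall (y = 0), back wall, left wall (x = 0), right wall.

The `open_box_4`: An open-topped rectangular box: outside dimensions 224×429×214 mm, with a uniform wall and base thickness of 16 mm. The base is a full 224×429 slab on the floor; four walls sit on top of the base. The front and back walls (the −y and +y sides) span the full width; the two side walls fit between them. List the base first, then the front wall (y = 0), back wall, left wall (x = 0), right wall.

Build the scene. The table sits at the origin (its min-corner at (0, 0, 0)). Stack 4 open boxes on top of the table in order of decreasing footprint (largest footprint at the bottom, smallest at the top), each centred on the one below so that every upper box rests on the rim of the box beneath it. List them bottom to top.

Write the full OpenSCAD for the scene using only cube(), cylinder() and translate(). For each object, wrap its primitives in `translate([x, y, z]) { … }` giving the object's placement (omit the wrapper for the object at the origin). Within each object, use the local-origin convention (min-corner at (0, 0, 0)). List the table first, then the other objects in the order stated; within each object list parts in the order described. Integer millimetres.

translate([0, 0, 715]) cube([982, 553, 50]);
translate([83, 83, 0]) cylinder(h = 715, r = 32);
translate([899, 83, 0]) cylinder(h = 715, r = 32);
translate([83, 470, 0]) cylinder(h = 715, r = 32);
translate([899, 470, 0]) cylinder(h = 715, r = 32);
translate([362, 36, 765]) {
  cube([258, 481, 19]);
  translate([0, 0, 19]) cube([258, 19, 123]);
  translate([0, 462, 19]) cube([258, 19, 123]);
  translate([0, 19, 19]) cube([19, 443, 123]);
  translate([239, 19, 19]) cube([19, 443, 123]);
}
translate([363, 39, 907]) {
  cube([256, 475, 25]);
  translate([0, 0, 25]) cube([256, 25, 341]);
  translate([0, 450, 25]) cube([256, 25, 341]);
  translate([0, 25, 25]) cube([25, 425, 341]);
  translate([231, 25, 25]) cube([25, 425, 341]);
}
translate([370, 53, 1273]) {
  cube([242, 447, 12]);
  translate([0, 0, 12]) cube([242, 12, 223]);
  translate([0, 435, 12]) cube([242, 12, 223]);
  translate([0, 12, 12]) cube([12, 423, 223]);
  translate([230, 12, 12]) cube([12, 423, 223]);
}
translate([379, 62, 1508]) {
  cube([224, 429, 16]);
  translate([0, 0, 16]) cube([224, 16, 198]);
  translate([0, 413, 16]) cube([224, 16, 198]);
  translate([0, 16, 16]) cube([16, 397, 198]);
  translate([208, 16, 16]) cube([16, 397, 198]);
}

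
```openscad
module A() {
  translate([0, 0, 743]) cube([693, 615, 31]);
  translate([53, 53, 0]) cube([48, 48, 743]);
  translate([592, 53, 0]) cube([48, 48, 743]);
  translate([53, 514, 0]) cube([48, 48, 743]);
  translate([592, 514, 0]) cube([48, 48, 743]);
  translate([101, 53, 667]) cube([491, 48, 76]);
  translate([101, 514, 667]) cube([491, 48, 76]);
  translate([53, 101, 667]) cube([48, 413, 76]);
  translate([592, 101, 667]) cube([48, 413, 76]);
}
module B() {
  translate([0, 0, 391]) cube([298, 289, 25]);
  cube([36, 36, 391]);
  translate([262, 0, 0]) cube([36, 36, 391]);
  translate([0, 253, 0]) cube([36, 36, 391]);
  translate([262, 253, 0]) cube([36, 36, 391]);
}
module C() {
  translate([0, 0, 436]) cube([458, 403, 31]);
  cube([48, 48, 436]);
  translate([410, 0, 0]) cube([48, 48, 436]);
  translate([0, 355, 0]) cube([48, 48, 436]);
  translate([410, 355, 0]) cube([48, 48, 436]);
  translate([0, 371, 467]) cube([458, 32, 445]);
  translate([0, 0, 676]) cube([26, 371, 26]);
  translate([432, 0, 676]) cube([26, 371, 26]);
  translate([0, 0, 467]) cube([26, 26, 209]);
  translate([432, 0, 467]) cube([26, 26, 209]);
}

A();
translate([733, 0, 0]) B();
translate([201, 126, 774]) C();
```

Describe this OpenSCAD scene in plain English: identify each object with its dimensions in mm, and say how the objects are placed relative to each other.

A is a table with a 693×615 mm rectangular top, 31 mm thick, top surface at z = 774 mm, supported by four 48×48 mm square legs, each inset 53 mm from the nearest pair of top edges, running from the floor. Four apron rails, 48 mm thick and 76 mm tall, run between adjacent legs with their top edges flush with the underside of the top and their outer faces flush with the legs' outer faces.

B is a four-legged stool. The seat is a 298×289×25 mm slab whose top surface is at z = 416 mm; four square legs, each 36×36 mm in cross-section, run from the floor (z = 0) to the underside of the seat, each flush with a corner of the seat.

C is a chair. The seat is a 458×403×31 mm slab with its top at z = 467 mm, on four 48×48 mm corner legs (flush with the seat edges, standing on z = 0). A flat backrest 32 mm thick, 445 mm tall, spans the full seat width and rises from the seat top along its +y edge, rear face flush with the rear of the seat. Two armrests of 26×26 mm section run along each side from the seat's front edge to the front of the backrest, top faces 235 mm above the seat top and outer faces flush with the seat's x-edges; a 26×26 mm post under the front of each armrest stands on the seat at the front corner.

The stool is on the floor beside the table on its +x side. The chair is on top of the table.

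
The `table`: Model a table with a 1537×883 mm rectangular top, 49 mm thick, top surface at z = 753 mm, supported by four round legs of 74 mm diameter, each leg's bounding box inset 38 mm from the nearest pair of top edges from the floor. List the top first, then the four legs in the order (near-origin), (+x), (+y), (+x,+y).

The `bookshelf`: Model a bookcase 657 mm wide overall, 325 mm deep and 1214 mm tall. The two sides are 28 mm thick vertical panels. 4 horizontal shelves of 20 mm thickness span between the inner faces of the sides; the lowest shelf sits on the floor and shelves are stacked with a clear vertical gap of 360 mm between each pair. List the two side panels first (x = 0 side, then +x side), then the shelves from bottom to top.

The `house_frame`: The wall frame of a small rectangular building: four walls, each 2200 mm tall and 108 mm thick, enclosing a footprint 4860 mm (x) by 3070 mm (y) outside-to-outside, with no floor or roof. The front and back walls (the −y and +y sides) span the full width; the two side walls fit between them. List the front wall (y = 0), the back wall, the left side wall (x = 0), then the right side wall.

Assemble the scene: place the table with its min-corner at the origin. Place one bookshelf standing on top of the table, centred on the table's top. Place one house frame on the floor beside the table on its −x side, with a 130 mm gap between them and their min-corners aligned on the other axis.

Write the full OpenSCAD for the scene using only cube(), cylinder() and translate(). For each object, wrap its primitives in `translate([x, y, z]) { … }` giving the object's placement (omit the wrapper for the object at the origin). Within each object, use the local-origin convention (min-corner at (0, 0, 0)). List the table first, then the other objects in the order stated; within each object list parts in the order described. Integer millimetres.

translate([0, 0, 704]) cube([1537, 883, 49]);
translate([75, 75, 0]) cylinder(h = 704, r = 37);
translate([1462, 75, 0]) cylinder(h = 704, r = 37);
translate([75, 808, 0]) cylinder(h = 704, r = 37);
translate([1462, 808, 0]) cylinder(h = 704, r = 37);
translate([440, 279, 753]) {
  cube([28, 325, 1214]);
  translate([629, 0, 0]) cube([28, 325, 1214]);
  translate([28, 0, 0]) cube([601, 325, 20]);
  translate([28, 0, 380]) cube([601, 325, 20]);
  translate([28, 0, 760]) cube([601, 325, 20]);
  translate([28, 0, 1140]) cube([601, 325, 20]);
}
translate([-4990, 0, 0]) {
  cube([4860, 108, 2200]);
  translate([0, 2962, 0]) cube([4860, 108, 2200]);
  translate([0, 108, 0]) cube([108, 2854, 2200]);
  translate([4752, 108, 0]) cube([108, 2854, 2200]);
}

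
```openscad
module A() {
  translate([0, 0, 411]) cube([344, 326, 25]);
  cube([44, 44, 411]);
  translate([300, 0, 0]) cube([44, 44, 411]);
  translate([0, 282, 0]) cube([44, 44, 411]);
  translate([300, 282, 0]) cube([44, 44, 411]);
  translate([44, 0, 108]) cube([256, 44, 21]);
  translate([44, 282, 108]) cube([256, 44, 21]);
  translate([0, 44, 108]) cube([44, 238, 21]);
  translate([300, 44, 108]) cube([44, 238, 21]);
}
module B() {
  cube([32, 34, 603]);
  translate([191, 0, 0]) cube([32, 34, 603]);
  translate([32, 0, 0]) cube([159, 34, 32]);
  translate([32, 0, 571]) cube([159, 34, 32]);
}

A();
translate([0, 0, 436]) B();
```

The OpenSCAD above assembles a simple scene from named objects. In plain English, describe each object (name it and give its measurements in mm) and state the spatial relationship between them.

A is a four-legged stool. The seat is 344×326 mm, 25 mm thick, top at z = 436 mm. It stands on four square legs, each 44×44 mm in cross-section, from z = 0 to the seat underside, each flush with a corner of the seat. Four stretchers, 44 mm wide and 21 mm tall, connect adjacent legs with their undersides at z = 108 mm, each running between the inner faces of the legs it joins and aligned with the legs' outer faces on the other axis.

B is a rectangular picture frame lying in the x–z plane (depth along y). The opening is 159 mm wide (x) by 539 mm tall (z), surrounded by a border 32 mm wide on all four sides. The frame is 34 mm deep and is made of two full-height vertical stiles with two horizontal rails fitted between them.

The picture frame is on top of the stool.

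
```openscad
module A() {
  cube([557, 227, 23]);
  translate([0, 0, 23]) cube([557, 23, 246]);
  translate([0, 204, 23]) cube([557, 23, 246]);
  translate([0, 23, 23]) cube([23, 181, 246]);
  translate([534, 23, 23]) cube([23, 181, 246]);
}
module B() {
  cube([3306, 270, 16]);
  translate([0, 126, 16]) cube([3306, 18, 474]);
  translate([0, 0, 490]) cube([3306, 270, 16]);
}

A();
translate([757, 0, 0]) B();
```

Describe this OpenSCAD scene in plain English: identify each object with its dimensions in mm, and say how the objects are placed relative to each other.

A is an open-topped rectangular box: outside dimensions 557×227×269 mm, with a uniform wall and base thickness of 23 mm. The base is a full 557×227 slab on the floor; four walls sit on top of the base. The front and back walls (the −y and +y sides) span the full width; the two side walls fit between them.

B is an I-beam lying along x, 3306 mm long. Overall section height 506 mm. Two flanges 270 mm wide (y) and 16 mm thick, one on the floor and one at the top; a web 18 mm thick runs between them, centred on the flange width.

The I-beam is on the floor beside the open box on its +x side.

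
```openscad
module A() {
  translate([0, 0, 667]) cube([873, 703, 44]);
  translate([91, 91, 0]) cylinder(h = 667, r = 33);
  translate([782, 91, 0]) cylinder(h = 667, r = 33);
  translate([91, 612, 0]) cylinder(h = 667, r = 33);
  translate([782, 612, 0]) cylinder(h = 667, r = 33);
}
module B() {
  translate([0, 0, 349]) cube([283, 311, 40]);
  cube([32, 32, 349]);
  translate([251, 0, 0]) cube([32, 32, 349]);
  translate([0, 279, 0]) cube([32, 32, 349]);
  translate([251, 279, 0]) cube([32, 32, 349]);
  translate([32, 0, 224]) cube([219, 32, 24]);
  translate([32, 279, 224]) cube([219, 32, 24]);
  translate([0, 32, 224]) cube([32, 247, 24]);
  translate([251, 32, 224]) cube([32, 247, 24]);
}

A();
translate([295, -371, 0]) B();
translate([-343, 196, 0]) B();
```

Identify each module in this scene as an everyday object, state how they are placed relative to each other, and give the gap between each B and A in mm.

Each stool's nearest face is 60 mm from the table's bounding box.

A is a table. B is a stool. Two stools sit around the table at the −y, −x sides. The gap between each stool and the table is 60 mm.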